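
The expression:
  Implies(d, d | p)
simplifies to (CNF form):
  True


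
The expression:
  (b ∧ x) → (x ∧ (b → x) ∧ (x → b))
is always true.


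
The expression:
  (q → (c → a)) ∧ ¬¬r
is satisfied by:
  {r: True, a: True, c: False, q: False}
  {r: True, c: False, q: False, a: False}
  {r: True, a: True, q: True, c: False}
  {r: True, q: True, c: False, a: False}
  {r: True, a: True, c: True, q: False}
  {r: True, c: True, q: False, a: False}
  {r: True, a: True, q: True, c: True}


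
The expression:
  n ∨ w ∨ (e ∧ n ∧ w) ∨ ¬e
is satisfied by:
  {w: True, n: True, e: False}
  {w: True, e: False, n: False}
  {n: True, e: False, w: False}
  {n: False, e: False, w: False}
  {w: True, n: True, e: True}
  {w: True, e: True, n: False}
  {n: True, e: True, w: False}


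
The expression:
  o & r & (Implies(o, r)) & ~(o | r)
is never true.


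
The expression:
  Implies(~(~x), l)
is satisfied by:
  {l: True, x: False}
  {x: False, l: False}
  {x: True, l: True}


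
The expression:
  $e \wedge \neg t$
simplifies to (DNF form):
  $e \wedge \neg t$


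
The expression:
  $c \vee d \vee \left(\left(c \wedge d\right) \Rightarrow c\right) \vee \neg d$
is always true.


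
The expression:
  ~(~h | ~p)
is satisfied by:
  {h: True, p: True}


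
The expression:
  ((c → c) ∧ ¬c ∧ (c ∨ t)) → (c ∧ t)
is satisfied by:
  {c: True, t: False}
  {t: False, c: False}
  {t: True, c: True}


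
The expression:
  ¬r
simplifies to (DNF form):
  ¬r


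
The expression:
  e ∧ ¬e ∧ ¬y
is never true.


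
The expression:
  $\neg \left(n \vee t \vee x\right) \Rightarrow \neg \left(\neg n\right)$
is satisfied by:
  {n: True, x: True, t: True}
  {n: True, x: True, t: False}
  {n: True, t: True, x: False}
  {n: True, t: False, x: False}
  {x: True, t: True, n: False}
  {x: True, t: False, n: False}
  {t: True, x: False, n: False}


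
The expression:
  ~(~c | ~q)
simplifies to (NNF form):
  c & q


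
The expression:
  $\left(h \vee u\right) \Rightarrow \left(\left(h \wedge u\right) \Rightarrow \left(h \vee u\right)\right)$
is always true.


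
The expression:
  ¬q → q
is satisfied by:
  {q: True}


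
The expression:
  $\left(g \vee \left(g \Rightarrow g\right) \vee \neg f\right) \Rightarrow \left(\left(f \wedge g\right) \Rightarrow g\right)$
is always true.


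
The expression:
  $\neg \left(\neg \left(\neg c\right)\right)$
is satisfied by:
  {c: False}


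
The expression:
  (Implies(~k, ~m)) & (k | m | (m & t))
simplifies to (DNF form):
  k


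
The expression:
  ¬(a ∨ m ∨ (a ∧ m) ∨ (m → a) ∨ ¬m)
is never true.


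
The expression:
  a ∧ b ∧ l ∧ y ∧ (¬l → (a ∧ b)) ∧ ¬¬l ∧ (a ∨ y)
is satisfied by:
  {a: True, b: True, y: True, l: True}


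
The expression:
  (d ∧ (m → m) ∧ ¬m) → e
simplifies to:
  e ∨ m ∨ ¬d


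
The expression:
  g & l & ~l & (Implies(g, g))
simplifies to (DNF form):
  False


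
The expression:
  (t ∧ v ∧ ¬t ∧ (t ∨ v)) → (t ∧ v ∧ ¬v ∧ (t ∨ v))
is always true.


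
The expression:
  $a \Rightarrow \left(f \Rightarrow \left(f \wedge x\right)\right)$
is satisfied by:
  {x: True, a: False, f: False}
  {a: False, f: False, x: False}
  {f: True, x: True, a: False}
  {f: True, a: False, x: False}
  {x: True, a: True, f: False}
  {a: True, x: False, f: False}
  {f: True, a: True, x: True}


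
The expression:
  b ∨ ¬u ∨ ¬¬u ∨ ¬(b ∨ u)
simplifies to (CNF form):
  True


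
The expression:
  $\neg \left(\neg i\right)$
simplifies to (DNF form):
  $i$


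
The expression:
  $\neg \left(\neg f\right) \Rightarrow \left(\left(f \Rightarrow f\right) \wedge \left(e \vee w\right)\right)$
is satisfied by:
  {e: True, w: True, f: False}
  {e: True, w: False, f: False}
  {w: True, e: False, f: False}
  {e: False, w: False, f: False}
  {f: True, e: True, w: True}
  {f: True, e: True, w: False}
  {f: True, w: True, e: False}


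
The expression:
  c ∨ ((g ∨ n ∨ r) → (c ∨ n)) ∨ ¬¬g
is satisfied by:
  {n: True, c: True, g: True, r: False}
  {n: True, c: True, g: False, r: False}
  {n: True, g: True, c: False, r: False}
  {n: True, g: False, c: False, r: False}
  {c: True, g: True, n: False, r: False}
  {c: True, g: False, n: False, r: False}
  {g: True, n: False, c: False, r: False}
  {g: False, n: False, c: False, r: False}
  {r: True, n: True, c: True, g: True}
  {r: True, n: True, c: True, g: False}
  {r: True, n: True, g: True, c: False}
  {r: True, n: True, g: False, c: False}
  {r: True, c: True, g: True, n: False}
  {r: True, c: True, g: False, n: False}
  {r: True, g: True, c: False, n: False}


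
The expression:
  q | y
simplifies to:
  q | y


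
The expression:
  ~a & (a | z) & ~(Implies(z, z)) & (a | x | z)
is never true.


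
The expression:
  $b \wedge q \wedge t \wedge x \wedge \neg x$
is never true.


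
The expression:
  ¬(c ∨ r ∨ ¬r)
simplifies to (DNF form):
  False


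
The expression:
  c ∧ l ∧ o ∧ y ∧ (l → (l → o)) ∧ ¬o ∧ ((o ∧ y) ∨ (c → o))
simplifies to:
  False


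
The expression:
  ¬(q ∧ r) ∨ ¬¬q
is always true.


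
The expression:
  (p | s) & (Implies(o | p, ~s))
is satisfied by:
  {p: True, o: False, s: False}
  {p: True, o: True, s: False}
  {s: True, o: False, p: False}


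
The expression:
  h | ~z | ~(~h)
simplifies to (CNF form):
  h | ~z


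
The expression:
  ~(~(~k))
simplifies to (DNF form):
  ~k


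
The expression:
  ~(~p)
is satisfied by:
  {p: True}


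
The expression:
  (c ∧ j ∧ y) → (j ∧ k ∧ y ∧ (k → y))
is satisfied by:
  {k: True, c: False, y: False, j: False}
  {j: False, c: False, k: False, y: False}
  {j: True, k: True, c: False, y: False}
  {j: True, c: False, k: False, y: False}
  {y: True, k: True, j: False, c: False}
  {y: True, j: False, c: False, k: False}
  {y: True, j: True, k: True, c: False}
  {y: True, j: True, c: False, k: False}
  {k: True, c: True, y: False, j: False}
  {c: True, y: False, k: False, j: False}
  {j: True, c: True, k: True, y: False}
  {j: True, c: True, y: False, k: False}
  {k: True, c: True, y: True, j: False}
  {c: True, y: True, j: False, k: False}
  {j: True, c: True, y: True, k: True}


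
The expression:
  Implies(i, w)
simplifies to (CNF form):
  w | ~i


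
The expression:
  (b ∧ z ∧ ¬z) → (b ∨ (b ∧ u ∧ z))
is always true.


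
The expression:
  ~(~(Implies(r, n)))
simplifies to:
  n | ~r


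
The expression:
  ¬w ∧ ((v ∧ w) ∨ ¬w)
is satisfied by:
  {w: False}


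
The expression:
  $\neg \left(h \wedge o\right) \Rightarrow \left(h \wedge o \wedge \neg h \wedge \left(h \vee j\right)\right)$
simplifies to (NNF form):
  $h \wedge o$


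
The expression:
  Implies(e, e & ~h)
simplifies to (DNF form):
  ~e | ~h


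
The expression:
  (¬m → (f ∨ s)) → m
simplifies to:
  m ∨ (¬f ∧ ¬s)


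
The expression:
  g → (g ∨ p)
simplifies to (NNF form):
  True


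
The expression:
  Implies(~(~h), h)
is always true.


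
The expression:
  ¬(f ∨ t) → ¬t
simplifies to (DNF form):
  True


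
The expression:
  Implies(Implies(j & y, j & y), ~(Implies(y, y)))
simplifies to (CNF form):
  False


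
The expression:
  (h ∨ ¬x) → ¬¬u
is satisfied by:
  {x: True, u: True, h: False}
  {u: True, h: False, x: False}
  {x: True, u: True, h: True}
  {u: True, h: True, x: False}
  {x: True, h: False, u: False}


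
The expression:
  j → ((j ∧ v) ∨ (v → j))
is always true.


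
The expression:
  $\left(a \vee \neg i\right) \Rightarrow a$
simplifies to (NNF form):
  $a \vee i$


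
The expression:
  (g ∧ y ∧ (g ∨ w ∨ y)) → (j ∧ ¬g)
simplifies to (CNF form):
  ¬g ∨ ¬y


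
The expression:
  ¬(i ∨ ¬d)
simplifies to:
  d ∧ ¬i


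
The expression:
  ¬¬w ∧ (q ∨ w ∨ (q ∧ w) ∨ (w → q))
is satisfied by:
  {w: True}


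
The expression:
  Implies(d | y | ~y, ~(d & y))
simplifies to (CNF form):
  ~d | ~y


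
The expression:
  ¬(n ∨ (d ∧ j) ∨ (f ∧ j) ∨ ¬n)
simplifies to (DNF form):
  False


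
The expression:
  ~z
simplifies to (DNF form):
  ~z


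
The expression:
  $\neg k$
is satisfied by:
  {k: False}


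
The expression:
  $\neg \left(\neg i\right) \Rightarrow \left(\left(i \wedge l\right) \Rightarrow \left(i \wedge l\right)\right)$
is always true.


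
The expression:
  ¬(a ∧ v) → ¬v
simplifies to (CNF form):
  a ∨ ¬v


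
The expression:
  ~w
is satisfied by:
  {w: False}


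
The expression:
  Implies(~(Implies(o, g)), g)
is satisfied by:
  {g: True, o: False}
  {o: False, g: False}
  {o: True, g: True}


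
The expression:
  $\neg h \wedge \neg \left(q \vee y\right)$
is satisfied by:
  {q: False, y: False, h: False}


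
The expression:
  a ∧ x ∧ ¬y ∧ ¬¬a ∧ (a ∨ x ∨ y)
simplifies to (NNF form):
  a ∧ x ∧ ¬y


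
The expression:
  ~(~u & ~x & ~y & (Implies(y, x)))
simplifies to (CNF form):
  u | x | y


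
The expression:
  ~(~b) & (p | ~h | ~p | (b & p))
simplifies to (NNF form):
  b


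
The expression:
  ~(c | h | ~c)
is never true.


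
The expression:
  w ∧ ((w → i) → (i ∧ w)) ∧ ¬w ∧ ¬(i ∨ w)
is never true.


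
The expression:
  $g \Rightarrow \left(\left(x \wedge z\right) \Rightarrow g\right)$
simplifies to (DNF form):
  $\text{True}$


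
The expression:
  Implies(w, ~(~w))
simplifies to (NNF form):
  True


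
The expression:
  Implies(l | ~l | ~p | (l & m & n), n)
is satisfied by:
  {n: True}


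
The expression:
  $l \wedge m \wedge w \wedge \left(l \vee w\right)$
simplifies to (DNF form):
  $l \wedge m \wedge w$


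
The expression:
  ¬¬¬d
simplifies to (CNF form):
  ¬d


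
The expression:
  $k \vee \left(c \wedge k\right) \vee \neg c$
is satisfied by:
  {k: True, c: False}
  {c: False, k: False}
  {c: True, k: True}


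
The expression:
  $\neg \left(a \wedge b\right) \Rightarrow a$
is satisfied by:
  {a: True}


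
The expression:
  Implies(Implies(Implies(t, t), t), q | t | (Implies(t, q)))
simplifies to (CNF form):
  True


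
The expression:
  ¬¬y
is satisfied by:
  {y: True}


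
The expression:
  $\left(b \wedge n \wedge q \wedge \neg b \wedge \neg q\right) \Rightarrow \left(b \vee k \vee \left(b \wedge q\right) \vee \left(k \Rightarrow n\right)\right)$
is always true.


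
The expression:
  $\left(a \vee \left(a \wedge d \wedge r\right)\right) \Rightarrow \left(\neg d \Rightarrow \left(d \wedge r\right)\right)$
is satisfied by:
  {d: True, a: False}
  {a: False, d: False}
  {a: True, d: True}


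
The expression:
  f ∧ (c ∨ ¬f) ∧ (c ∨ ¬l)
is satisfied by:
  {c: True, f: True}


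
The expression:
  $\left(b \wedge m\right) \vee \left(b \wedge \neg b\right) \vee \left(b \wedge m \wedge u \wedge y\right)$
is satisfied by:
  {m: True, b: True}


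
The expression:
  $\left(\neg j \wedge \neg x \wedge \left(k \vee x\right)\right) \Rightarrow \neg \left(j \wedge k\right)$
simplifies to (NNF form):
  $\text{True}$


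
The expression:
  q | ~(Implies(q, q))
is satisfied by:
  {q: True}


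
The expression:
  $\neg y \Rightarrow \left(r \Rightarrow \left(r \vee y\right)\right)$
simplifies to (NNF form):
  $\text{True}$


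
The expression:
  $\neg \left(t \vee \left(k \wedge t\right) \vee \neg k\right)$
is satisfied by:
  {k: True, t: False}


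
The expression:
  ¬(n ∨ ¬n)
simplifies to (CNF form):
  False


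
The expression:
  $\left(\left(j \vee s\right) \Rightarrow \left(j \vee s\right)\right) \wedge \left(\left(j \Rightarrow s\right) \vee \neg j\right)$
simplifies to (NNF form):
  $s \vee \neg j$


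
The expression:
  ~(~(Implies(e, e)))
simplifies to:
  True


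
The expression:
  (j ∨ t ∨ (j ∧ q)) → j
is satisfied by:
  {j: True, t: False}
  {t: False, j: False}
  {t: True, j: True}


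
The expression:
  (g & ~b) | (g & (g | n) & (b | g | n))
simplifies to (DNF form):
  g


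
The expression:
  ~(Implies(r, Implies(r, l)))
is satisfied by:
  {r: True, l: False}


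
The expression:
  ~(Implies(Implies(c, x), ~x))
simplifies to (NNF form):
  x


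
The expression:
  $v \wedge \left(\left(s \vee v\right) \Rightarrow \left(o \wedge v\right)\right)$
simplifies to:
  $o \wedge v$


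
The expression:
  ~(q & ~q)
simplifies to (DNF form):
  True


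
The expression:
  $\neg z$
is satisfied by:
  {z: False}


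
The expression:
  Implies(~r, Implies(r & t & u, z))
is always true.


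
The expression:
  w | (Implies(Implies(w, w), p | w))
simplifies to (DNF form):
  p | w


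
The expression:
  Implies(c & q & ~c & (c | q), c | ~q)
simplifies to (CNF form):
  True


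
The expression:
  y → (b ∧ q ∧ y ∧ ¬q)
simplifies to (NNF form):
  ¬y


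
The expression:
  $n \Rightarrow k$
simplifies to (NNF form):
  $k \vee \neg n$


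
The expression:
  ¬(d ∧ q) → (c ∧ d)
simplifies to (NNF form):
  d ∧ (c ∨ q)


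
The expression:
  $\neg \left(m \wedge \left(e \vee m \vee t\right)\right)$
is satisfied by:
  {m: False}


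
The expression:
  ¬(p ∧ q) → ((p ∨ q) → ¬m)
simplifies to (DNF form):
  (p ∧ q) ∨ (¬p ∧ ¬q) ∨ ¬m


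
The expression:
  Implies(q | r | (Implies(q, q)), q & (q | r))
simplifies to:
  q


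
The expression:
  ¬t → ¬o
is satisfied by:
  {t: True, o: False}
  {o: False, t: False}
  {o: True, t: True}


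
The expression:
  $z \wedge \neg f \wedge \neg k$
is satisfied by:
  {z: True, f: False, k: False}


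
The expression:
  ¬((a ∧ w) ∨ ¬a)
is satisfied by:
  {a: True, w: False}


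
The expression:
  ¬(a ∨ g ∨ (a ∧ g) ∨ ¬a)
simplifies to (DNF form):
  False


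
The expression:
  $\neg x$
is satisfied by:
  {x: False}


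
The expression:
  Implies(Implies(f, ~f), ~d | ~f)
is always true.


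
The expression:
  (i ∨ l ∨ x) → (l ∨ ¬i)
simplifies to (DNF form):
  l ∨ ¬i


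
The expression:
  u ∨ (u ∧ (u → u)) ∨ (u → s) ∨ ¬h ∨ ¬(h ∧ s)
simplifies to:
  True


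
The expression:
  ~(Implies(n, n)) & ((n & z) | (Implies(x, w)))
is never true.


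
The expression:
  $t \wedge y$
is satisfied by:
  {t: True, y: True}


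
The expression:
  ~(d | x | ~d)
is never true.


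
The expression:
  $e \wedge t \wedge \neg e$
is never true.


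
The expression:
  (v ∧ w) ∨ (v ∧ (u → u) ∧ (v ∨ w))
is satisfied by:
  {v: True}


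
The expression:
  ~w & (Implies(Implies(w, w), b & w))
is never true.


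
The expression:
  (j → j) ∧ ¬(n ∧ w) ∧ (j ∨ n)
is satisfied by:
  {j: True, w: False, n: False}
  {n: True, j: True, w: False}
  {n: True, w: False, j: False}
  {j: True, w: True, n: False}


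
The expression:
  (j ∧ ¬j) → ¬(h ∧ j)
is always true.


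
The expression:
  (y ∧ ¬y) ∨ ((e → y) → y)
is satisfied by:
  {y: True, e: True}
  {y: True, e: False}
  {e: True, y: False}


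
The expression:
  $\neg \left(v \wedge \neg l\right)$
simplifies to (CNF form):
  $l \vee \neg v$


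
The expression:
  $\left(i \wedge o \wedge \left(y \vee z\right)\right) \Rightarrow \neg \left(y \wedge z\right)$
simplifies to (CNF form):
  $\neg i \vee \neg o \vee \neg y \vee \neg z$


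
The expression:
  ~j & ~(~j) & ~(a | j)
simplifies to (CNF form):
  False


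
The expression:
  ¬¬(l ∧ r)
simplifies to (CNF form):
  l ∧ r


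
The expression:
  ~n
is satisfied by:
  {n: False}


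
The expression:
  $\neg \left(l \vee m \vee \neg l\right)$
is never true.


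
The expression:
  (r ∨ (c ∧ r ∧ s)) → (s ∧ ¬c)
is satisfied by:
  {s: True, r: False, c: False}
  {s: False, r: False, c: False}
  {c: True, s: True, r: False}
  {c: True, s: False, r: False}
  {r: True, s: True, c: False}


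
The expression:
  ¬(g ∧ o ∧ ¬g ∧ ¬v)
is always true.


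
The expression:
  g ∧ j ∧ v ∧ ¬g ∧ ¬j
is never true.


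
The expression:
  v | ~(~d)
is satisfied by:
  {d: True, v: True}
  {d: True, v: False}
  {v: True, d: False}


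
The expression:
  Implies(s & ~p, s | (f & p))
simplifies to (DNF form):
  True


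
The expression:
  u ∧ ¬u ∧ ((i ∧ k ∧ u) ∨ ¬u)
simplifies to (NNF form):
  False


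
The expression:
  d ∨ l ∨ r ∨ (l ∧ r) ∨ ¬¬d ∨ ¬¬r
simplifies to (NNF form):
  d ∨ l ∨ r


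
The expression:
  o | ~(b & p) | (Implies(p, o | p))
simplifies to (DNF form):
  True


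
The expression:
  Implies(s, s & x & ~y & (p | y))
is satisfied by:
  {p: True, x: True, s: False, y: False}
  {p: True, x: False, s: False, y: False}
  {x: True, y: False, p: False, s: False}
  {y: False, x: False, p: False, s: False}
  {y: True, p: True, x: True, s: False}
  {y: True, p: True, x: False, s: False}
  {y: True, x: True, p: False, s: False}
  {y: True, x: False, p: False, s: False}
  {s: True, p: True, x: True, y: False}


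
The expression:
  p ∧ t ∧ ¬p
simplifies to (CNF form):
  False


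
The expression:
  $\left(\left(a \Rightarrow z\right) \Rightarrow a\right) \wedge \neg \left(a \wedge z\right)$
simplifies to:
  $a \wedge \neg z$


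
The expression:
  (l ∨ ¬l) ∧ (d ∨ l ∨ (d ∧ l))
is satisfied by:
  {d: True, l: True}
  {d: True, l: False}
  {l: True, d: False}


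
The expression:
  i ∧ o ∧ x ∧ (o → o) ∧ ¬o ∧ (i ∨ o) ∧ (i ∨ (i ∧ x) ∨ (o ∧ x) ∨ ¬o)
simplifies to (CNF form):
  False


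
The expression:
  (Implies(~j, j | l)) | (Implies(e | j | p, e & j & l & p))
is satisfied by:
  {l: True, j: True, p: False, e: False}
  {l: True, e: True, j: True, p: False}
  {l: True, j: True, p: True, e: False}
  {l: True, e: True, j: True, p: True}
  {l: True, p: False, j: False, e: False}
  {l: True, e: True, p: False, j: False}
  {l: True, p: True, j: False, e: False}
  {l: True, e: True, p: True, j: False}
  {j: True, e: False, p: False, l: False}
  {e: True, j: True, p: False, l: False}
  {j: True, p: True, e: False, l: False}
  {e: True, j: True, p: True, l: False}
  {e: False, p: False, j: False, l: False}


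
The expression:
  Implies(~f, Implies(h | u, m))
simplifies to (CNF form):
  (f | m | ~h) & (f | m | ~u)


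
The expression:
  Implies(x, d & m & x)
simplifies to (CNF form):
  (d | ~x) & (m | ~x)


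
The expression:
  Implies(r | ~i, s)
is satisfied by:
  {i: True, s: True, r: False}
  {s: True, r: False, i: False}
  {i: True, s: True, r: True}
  {s: True, r: True, i: False}
  {i: True, r: False, s: False}


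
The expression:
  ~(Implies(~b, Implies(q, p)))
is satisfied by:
  {q: True, p: False, b: False}


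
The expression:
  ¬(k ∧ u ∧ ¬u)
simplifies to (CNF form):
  True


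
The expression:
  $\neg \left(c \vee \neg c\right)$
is never true.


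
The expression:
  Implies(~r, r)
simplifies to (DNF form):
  r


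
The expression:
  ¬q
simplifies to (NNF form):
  ¬q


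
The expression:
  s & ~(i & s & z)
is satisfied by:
  {s: True, z: False, i: False}
  {i: True, s: True, z: False}
  {z: True, s: True, i: False}


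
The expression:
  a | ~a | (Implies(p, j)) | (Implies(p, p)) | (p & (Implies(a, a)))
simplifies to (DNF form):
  True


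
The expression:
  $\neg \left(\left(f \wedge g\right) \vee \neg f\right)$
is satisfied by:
  {f: True, g: False}


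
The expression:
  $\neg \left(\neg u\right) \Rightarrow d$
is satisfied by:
  {d: True, u: False}
  {u: False, d: False}
  {u: True, d: True}


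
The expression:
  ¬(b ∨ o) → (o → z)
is always true.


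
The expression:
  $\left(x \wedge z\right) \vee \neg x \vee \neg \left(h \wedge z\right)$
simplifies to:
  $\text{True}$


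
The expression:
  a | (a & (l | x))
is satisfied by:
  {a: True}


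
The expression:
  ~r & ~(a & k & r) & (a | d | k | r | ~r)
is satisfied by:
  {r: False}


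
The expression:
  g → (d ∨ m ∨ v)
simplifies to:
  d ∨ m ∨ v ∨ ¬g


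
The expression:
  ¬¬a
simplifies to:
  a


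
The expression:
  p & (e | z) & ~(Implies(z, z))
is never true.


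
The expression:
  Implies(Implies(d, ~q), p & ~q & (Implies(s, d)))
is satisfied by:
  {d: True, p: True, q: False, s: False}
  {d: True, s: True, p: True, q: False}
  {d: True, q: True, p: True, s: False}
  {d: True, q: True, p: False, s: False}
  {d: True, q: True, s: True, p: True}
  {d: True, q: True, s: True, p: False}
  {p: True, s: False, q: False, d: False}


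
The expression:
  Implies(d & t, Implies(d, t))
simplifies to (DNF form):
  True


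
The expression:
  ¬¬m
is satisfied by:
  {m: True}


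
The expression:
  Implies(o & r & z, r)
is always true.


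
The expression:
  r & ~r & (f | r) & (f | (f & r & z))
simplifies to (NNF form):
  False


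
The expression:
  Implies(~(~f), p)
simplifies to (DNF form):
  p | ~f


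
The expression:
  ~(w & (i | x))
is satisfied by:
  {i: False, w: False, x: False}
  {x: True, i: False, w: False}
  {i: True, x: False, w: False}
  {x: True, i: True, w: False}
  {w: True, x: False, i: False}


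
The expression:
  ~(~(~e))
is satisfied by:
  {e: False}


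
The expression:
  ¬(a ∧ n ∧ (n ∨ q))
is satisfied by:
  {n: False, a: False}
  {a: True, n: False}
  {n: True, a: False}


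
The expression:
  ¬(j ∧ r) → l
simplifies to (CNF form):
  (j ∨ l) ∧ (l ∨ r)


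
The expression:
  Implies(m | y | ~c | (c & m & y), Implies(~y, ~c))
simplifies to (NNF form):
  y | ~c | ~m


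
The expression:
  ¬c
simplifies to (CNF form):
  ¬c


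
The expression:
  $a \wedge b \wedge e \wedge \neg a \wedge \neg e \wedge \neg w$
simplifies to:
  $\text{False}$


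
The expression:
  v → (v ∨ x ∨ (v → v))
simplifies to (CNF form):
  True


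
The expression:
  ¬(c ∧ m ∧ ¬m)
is always true.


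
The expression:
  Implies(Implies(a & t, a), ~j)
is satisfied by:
  {j: False}


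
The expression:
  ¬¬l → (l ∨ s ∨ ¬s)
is always true.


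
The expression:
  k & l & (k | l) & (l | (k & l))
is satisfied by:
  {k: True, l: True}


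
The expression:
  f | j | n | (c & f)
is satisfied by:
  {n: True, f: True, j: True}
  {n: True, f: True, j: False}
  {n: True, j: True, f: False}
  {n: True, j: False, f: False}
  {f: True, j: True, n: False}
  {f: True, j: False, n: False}
  {j: True, f: False, n: False}


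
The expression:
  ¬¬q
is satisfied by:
  {q: True}


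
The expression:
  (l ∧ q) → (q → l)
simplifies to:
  True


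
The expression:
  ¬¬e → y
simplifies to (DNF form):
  y ∨ ¬e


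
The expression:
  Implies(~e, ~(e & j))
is always true.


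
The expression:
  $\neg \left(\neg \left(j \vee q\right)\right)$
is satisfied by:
  {q: True, j: True}
  {q: True, j: False}
  {j: True, q: False}


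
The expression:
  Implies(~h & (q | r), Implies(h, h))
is always true.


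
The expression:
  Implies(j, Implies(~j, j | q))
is always true.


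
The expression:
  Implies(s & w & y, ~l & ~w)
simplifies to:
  ~s | ~w | ~y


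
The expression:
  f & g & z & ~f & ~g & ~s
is never true.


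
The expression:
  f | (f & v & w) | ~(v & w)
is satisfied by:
  {f: True, w: False, v: False}
  {w: False, v: False, f: False}
  {f: True, v: True, w: False}
  {v: True, w: False, f: False}
  {f: True, w: True, v: False}
  {w: True, f: False, v: False}
  {f: True, v: True, w: True}


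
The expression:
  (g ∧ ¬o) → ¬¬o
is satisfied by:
  {o: True, g: False}
  {g: False, o: False}
  {g: True, o: True}


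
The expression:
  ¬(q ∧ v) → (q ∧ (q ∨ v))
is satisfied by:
  {q: True}


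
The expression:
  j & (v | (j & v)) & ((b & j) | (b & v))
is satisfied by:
  {j: True, b: True, v: True}


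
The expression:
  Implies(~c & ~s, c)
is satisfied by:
  {c: True, s: True}
  {c: True, s: False}
  {s: True, c: False}


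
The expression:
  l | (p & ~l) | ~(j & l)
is always true.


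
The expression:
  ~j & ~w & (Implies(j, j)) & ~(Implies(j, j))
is never true.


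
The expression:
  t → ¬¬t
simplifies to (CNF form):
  True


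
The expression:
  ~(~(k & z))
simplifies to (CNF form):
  k & z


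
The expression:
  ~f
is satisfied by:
  {f: False}


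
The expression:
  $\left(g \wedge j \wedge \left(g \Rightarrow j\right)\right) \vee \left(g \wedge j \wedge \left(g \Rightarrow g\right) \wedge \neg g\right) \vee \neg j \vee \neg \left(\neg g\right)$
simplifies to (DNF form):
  $g \vee \neg j$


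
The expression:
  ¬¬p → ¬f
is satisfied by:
  {p: False, f: False}
  {f: True, p: False}
  {p: True, f: False}


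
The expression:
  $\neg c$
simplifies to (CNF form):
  $\neg c$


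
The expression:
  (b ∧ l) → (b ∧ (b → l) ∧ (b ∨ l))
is always true.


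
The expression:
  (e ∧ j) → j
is always true.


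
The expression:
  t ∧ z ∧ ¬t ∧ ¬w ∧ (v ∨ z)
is never true.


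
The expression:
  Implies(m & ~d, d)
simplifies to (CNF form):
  d | ~m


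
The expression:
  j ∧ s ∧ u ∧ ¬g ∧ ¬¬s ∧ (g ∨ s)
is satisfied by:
  {j: True, u: True, s: True, g: False}


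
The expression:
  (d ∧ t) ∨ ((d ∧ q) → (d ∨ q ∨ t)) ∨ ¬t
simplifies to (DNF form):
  True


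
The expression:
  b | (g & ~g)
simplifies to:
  b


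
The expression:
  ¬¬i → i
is always true.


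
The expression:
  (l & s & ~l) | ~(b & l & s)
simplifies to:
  ~b | ~l | ~s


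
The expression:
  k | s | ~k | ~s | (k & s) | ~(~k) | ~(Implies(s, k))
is always true.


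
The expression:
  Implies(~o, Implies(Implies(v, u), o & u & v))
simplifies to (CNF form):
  (o | v) & (o | ~u)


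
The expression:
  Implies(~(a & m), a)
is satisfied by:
  {a: True}


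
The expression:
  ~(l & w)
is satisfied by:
  {l: False, w: False}
  {w: True, l: False}
  {l: True, w: False}


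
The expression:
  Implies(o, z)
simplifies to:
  z | ~o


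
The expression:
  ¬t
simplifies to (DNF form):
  ¬t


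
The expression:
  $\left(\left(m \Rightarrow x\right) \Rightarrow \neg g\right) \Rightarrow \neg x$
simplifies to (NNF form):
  $g \vee \neg x$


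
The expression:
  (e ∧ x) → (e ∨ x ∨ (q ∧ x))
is always true.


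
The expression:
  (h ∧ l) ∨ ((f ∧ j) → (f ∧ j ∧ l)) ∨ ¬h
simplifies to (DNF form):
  l ∨ ¬f ∨ ¬h ∨ ¬j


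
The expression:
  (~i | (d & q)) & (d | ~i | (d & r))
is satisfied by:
  {d: True, q: True, i: False}
  {d: True, q: False, i: False}
  {q: True, d: False, i: False}
  {d: False, q: False, i: False}
  {i: True, d: True, q: True}


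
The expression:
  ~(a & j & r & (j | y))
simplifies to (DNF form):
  ~a | ~j | ~r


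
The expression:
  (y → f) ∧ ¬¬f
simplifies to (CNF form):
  f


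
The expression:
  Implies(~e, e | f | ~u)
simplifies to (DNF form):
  e | f | ~u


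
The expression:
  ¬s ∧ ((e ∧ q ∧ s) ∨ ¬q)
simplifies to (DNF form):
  ¬q ∧ ¬s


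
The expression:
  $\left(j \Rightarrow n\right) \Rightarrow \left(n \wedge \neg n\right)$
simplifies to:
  $j \wedge \neg n$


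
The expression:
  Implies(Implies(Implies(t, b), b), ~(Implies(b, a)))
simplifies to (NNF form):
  (b & ~a) | (~b & ~t)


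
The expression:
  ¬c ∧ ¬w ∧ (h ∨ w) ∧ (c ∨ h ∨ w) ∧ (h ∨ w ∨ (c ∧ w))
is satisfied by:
  {h: True, w: False, c: False}


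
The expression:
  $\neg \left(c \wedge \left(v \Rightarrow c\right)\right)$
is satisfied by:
  {c: False}


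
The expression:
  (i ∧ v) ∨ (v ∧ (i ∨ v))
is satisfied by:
  {v: True}


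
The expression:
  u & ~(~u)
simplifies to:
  u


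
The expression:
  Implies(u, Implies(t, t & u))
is always true.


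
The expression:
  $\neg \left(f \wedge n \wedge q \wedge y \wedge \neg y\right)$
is always true.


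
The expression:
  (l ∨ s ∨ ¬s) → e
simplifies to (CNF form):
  e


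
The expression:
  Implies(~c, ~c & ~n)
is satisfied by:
  {c: True, n: False}
  {n: False, c: False}
  {n: True, c: True}


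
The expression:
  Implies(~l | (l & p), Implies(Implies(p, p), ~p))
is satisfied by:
  {p: False}


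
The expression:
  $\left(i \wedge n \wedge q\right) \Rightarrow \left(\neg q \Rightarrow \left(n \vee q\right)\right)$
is always true.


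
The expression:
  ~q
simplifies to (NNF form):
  ~q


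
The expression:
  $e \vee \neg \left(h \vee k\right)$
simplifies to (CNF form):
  $\left(e \vee \neg h\right) \wedge \left(e \vee \neg k\right)$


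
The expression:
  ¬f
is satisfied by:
  {f: False}


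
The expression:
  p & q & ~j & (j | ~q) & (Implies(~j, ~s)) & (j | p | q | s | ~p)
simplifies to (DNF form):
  False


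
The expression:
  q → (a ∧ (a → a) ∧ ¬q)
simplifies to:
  ¬q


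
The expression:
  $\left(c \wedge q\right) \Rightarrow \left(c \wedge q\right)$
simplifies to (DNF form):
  $\text{True}$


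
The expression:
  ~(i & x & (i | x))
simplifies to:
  ~i | ~x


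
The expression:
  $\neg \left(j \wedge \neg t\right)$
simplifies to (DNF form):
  $t \vee \neg j$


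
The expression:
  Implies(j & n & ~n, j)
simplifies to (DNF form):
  True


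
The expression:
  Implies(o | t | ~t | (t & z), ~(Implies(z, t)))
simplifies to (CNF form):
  z & ~t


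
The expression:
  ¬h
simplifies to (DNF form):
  ¬h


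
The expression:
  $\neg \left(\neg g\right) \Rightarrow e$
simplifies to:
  $e \vee \neg g$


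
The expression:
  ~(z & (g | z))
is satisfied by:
  {z: False}


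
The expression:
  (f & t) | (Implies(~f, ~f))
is always true.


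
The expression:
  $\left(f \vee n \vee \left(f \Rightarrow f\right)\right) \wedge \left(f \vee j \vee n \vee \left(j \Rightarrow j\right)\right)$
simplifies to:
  $\text{True}$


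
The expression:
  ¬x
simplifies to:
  ¬x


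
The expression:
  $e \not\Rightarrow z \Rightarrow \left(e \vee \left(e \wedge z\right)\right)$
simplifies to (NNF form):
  $\text{True}$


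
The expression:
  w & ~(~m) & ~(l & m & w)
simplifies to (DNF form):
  m & w & ~l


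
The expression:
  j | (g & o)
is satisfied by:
  {g: True, j: True, o: True}
  {g: True, j: True, o: False}
  {j: True, o: True, g: False}
  {j: True, o: False, g: False}
  {g: True, o: True, j: False}


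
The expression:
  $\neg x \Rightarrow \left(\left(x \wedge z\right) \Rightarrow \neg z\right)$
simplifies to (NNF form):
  $\text{True}$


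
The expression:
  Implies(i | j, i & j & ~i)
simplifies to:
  ~i & ~j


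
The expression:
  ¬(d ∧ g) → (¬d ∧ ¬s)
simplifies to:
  (d ∧ g) ∨ (¬d ∧ ¬s)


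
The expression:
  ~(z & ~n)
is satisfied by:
  {n: True, z: False}
  {z: False, n: False}
  {z: True, n: True}


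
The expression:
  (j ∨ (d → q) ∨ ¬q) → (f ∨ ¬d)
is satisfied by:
  {f: True, d: False}
  {d: False, f: False}
  {d: True, f: True}


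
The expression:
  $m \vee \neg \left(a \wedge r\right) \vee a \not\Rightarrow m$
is always true.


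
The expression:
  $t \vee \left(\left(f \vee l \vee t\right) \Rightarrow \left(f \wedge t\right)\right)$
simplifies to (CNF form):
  $\left(t \vee \neg f\right) \wedge \left(t \vee \neg l\right)$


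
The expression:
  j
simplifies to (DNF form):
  j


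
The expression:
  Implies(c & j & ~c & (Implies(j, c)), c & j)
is always true.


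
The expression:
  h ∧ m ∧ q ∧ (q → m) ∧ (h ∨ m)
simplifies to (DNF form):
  h ∧ m ∧ q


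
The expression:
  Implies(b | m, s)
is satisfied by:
  {s: True, m: False, b: False}
  {b: True, s: True, m: False}
  {s: True, m: True, b: False}
  {b: True, s: True, m: True}
  {b: False, m: False, s: False}


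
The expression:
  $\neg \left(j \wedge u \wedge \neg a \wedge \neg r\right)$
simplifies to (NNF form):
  $a \vee r \vee \neg j \vee \neg u$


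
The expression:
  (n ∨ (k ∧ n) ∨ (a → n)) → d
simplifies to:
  d ∨ (a ∧ ¬n)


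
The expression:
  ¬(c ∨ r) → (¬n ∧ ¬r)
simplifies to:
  c ∨ r ∨ ¬n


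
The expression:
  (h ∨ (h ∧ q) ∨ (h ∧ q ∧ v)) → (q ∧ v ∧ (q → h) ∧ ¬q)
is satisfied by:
  {h: False}


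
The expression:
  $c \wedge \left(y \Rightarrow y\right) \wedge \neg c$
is never true.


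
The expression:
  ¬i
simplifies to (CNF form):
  ¬i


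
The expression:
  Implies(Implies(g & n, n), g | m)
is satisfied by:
  {m: True, g: True}
  {m: True, g: False}
  {g: True, m: False}


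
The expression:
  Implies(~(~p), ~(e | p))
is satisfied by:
  {p: False}


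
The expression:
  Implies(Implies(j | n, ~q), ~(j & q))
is always true.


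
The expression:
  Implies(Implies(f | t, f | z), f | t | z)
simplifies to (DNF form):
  f | t | z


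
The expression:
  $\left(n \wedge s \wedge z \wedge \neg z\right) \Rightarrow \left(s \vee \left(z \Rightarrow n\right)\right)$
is always true.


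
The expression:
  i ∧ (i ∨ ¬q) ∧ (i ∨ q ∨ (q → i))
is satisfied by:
  {i: True}


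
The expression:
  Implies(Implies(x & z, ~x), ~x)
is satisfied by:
  {z: True, x: False}
  {x: False, z: False}
  {x: True, z: True}


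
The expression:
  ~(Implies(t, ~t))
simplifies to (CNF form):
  t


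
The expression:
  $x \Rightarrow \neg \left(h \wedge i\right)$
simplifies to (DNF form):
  $\neg h \vee \neg i \vee \neg x$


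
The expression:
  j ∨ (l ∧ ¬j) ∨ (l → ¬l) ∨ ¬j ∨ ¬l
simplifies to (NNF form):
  True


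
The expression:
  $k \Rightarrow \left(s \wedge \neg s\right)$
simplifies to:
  $\neg k$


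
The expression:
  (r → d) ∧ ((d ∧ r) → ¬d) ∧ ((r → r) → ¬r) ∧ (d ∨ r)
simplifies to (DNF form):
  d ∧ ¬r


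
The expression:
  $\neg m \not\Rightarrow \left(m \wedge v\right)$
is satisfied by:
  {m: False}


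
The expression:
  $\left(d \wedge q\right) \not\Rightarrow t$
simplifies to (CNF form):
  $d \wedge q \wedge \neg t$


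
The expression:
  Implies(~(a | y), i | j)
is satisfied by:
  {i: True, a: True, y: True, j: True}
  {i: True, a: True, y: True, j: False}
  {i: True, a: True, j: True, y: False}
  {i: True, a: True, j: False, y: False}
  {i: True, y: True, j: True, a: False}
  {i: True, y: True, j: False, a: False}
  {i: True, y: False, j: True, a: False}
  {i: True, y: False, j: False, a: False}
  {a: True, y: True, j: True, i: False}
  {a: True, y: True, j: False, i: False}
  {a: True, j: True, y: False, i: False}
  {a: True, j: False, y: False, i: False}
  {y: True, j: True, a: False, i: False}
  {y: True, a: False, j: False, i: False}
  {j: True, a: False, y: False, i: False}


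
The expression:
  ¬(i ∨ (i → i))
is never true.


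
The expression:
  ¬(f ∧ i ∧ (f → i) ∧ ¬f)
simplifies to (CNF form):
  True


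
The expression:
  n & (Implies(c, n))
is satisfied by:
  {n: True}


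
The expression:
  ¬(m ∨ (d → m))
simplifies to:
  d ∧ ¬m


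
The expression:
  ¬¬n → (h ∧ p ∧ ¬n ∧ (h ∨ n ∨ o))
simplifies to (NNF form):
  ¬n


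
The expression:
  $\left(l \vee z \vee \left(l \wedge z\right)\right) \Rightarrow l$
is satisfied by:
  {l: True, z: False}
  {z: False, l: False}
  {z: True, l: True}


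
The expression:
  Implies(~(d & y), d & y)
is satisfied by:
  {d: True, y: True}


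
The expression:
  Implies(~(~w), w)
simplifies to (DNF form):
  True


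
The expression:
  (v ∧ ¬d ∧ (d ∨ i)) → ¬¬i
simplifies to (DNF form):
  True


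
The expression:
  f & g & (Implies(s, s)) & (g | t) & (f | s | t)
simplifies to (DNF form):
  f & g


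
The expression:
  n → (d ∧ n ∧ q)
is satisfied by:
  {q: True, d: True, n: False}
  {q: True, d: False, n: False}
  {d: True, q: False, n: False}
  {q: False, d: False, n: False}
  {n: True, q: True, d: True}


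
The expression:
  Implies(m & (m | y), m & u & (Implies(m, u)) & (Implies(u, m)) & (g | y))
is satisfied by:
  {u: True, g: True, y: True, m: False}
  {u: True, g: True, y: False, m: False}
  {u: True, y: True, g: False, m: False}
  {u: True, y: False, g: False, m: False}
  {g: True, y: True, u: False, m: False}
  {g: True, u: False, y: False, m: False}
  {g: False, y: True, u: False, m: False}
  {g: False, u: False, y: False, m: False}
  {u: True, m: True, g: True, y: True}
  {u: True, m: True, g: True, y: False}
  {u: True, m: True, y: True, g: False}


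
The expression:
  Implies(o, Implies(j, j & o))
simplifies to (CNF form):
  True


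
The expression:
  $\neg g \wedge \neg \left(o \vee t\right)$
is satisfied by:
  {g: False, o: False, t: False}


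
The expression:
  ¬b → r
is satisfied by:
  {r: True, b: True}
  {r: True, b: False}
  {b: True, r: False}


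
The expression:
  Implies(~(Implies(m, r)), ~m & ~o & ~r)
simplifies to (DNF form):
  r | ~m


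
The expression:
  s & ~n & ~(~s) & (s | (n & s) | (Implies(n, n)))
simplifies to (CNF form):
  s & ~n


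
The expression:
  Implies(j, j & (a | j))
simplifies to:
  True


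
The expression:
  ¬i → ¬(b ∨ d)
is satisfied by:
  {i: True, b: False, d: False}
  {i: True, d: True, b: False}
  {i: True, b: True, d: False}
  {i: True, d: True, b: True}
  {d: False, b: False, i: False}


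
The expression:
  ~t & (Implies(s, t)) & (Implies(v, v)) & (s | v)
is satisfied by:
  {v: True, t: False, s: False}


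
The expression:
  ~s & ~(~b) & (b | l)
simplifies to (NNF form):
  b & ~s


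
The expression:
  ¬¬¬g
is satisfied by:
  {g: False}


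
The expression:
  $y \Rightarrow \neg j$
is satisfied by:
  {y: False, j: False}
  {j: True, y: False}
  {y: True, j: False}


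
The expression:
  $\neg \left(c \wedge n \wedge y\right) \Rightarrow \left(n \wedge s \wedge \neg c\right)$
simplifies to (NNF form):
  $n \wedge \left(c \vee s\right) \wedge \left(y \vee \neg c\right)$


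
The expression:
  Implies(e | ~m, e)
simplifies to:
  e | m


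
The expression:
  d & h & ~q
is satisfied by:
  {h: True, d: True, q: False}


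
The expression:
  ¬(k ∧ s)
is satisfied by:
  {s: False, k: False}
  {k: True, s: False}
  {s: True, k: False}
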